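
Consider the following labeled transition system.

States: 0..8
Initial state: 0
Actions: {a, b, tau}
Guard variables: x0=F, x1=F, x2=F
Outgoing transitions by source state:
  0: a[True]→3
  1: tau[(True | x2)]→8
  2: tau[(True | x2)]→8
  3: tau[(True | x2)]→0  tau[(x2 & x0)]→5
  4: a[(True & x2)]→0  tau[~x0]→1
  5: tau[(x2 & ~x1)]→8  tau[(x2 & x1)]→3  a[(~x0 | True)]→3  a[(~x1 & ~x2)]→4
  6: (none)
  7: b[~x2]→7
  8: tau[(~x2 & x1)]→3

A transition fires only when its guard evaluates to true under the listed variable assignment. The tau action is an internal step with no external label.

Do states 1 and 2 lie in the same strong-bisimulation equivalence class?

Refine partition for ~:
  π0 = {{0,1,2,3,4,5,6,7,8}}
  π1 = {{0,5},{1,2,3,4},{6,8},{7}}
  π2 = {{0,5},{1,2},{3},{4},{6,8},{7}}
  π3 = {{0},{1,2},{3},{4},{5},{6,8},{7}}
Fixed point at round 4; 7 class(es).
class of 1: {1,2}; class of 2: {1,2}

Answer: BISIMILAR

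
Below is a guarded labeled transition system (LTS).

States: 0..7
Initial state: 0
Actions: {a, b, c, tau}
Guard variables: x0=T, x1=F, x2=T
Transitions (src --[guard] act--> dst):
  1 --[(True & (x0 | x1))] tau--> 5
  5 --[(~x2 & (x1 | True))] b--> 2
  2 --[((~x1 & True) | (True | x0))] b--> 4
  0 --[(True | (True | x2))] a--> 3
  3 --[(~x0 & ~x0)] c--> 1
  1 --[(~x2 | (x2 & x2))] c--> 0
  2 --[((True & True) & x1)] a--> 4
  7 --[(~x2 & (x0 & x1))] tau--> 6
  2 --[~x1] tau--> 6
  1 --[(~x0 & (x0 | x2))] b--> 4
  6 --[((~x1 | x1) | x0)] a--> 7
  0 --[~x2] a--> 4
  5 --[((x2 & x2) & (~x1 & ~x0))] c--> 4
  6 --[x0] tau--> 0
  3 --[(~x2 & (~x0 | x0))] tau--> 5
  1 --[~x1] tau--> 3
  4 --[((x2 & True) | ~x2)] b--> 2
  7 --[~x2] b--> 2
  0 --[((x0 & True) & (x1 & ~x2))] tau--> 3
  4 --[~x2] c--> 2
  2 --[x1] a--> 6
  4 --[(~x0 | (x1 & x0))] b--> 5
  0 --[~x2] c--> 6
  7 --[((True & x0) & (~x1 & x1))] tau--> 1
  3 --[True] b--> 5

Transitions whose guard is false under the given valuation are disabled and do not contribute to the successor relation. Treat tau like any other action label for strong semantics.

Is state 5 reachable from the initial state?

Answer: REACHABLE

Trace:
After dropping false guards: 10 live edges.
Layer 0: {0}
Layer 1: {3}  now seen {0,3}
Layer 2: {5}  now seen {0,3,5}
R = {0,3,5}
Path to 5: a·b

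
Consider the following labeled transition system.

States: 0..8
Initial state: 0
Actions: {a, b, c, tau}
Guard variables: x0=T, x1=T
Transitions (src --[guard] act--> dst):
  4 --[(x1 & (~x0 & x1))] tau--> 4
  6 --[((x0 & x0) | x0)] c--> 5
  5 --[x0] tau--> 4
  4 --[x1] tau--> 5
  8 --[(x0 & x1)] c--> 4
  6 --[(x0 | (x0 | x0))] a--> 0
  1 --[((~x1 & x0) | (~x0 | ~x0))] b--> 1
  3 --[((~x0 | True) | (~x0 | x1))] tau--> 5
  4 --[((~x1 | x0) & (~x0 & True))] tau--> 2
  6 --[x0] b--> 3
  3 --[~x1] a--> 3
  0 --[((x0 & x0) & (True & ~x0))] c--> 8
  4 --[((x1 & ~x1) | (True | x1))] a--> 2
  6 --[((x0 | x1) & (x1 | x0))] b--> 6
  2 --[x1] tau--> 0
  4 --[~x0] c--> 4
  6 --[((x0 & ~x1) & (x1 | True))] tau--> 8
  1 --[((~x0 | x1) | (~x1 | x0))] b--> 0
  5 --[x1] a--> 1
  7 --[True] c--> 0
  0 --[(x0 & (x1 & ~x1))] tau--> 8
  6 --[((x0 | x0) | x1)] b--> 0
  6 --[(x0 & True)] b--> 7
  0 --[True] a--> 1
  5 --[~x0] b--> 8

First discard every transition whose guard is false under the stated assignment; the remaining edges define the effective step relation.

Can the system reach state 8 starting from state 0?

Answer: UNREACHABLE

Working:
Guard filter leaves 16 enabled edge(s).
L0 = {0}
L1 = {1}  total {0,1}
Reachable = {0,1}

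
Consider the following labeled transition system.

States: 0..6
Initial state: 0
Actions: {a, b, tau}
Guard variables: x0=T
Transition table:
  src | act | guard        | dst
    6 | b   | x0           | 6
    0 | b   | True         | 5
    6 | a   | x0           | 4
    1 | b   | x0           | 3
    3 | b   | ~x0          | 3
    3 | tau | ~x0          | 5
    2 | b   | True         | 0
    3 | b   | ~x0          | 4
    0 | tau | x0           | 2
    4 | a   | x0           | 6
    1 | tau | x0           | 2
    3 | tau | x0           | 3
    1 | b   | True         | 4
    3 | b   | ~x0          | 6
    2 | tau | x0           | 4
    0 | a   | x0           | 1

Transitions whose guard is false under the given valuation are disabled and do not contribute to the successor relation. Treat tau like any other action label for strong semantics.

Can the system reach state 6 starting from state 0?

Answer: REACHABLE

Trace:
After dropping false guards: 12 live edges.
L0 = {0}
L1 = {1,2,5}  cumulative {0,1,2,5}
L2 = {3,4}  cumulative {0,1,2,3,4,5}
L3 = {6}  cumulative {0,1,2,3,4,5,6}
Reachable = {0,1,2,3,4,5,6}
witness 6: tau·tau·a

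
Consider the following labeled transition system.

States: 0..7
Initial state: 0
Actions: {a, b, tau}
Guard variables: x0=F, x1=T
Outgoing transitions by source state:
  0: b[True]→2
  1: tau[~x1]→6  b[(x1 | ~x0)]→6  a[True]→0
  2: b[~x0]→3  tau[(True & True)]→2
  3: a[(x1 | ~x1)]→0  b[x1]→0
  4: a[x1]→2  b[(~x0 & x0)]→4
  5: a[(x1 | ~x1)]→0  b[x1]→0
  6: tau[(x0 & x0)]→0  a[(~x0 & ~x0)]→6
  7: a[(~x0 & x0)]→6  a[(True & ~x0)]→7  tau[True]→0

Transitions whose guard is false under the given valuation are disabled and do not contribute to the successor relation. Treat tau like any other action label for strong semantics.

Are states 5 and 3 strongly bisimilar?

Answer: BISIMILAR

Trace:
Bisimulation quotient by refinement:
  P[0] = {{0,1,2,3,4,5,6,7}}
  P[1] = {{0},{1,3,5},{2},{4,6},{7}}
  P[2] = {{0},{1},{2},{3,5},{4},{6},{7}}
Fixed point at round 3; 7 class(es).
[5]={3,5}  [3]={3,5}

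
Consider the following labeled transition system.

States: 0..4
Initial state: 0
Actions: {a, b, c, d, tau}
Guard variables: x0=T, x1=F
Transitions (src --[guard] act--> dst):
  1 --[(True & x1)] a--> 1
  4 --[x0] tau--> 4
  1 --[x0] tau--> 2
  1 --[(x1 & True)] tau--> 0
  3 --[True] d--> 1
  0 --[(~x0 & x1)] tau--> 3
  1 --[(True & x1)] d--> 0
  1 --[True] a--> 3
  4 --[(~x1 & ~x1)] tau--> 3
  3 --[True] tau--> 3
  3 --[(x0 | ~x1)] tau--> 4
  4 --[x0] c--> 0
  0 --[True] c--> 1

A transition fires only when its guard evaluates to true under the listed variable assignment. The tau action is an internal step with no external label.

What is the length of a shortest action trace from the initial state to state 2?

BFS to 2:
  depth 0: {0}
  depth 1: {1}
  depth 2: {2,3}
2 enters at depth 2; path c·tau

Answer: 2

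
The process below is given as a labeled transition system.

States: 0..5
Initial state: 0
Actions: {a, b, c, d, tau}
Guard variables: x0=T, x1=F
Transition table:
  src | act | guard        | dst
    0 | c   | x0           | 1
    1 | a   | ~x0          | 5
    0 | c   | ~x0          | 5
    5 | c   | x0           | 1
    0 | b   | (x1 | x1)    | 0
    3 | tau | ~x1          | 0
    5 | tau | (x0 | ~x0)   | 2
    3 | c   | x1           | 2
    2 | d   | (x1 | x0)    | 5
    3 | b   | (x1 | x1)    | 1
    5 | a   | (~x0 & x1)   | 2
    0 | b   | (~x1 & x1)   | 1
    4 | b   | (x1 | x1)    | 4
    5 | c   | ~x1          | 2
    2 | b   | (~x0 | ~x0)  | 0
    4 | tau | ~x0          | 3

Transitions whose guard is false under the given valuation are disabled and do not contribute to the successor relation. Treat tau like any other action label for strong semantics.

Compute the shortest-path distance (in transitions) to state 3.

BFS to 3:
  depth 0: {0}
  depth 1: {1}
3 never appears.

Answer: UNREACHABLE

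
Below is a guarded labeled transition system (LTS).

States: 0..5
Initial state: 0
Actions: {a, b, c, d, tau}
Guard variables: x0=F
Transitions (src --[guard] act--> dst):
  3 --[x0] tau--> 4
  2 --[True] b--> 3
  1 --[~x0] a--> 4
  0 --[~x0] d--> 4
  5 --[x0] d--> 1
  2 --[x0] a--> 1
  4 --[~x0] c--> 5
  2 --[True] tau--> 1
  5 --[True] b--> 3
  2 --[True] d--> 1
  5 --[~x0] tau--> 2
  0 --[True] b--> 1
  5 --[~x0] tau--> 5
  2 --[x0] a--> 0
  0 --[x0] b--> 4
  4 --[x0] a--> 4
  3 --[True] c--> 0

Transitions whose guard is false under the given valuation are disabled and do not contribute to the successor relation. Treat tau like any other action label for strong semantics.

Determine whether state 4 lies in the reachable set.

11 transition(s) survive guard evaluation.
L0 = {0}
L1 = {1,4}  now seen {0,1,4}
L2 = {5}  now seen {0,1,4,5}
L3 = {2,3}  now seen {0,1,2,3,4,5}
Reach set: {0,1,2,3,4,5}
trace reaching 4: d

Answer: REACHABLE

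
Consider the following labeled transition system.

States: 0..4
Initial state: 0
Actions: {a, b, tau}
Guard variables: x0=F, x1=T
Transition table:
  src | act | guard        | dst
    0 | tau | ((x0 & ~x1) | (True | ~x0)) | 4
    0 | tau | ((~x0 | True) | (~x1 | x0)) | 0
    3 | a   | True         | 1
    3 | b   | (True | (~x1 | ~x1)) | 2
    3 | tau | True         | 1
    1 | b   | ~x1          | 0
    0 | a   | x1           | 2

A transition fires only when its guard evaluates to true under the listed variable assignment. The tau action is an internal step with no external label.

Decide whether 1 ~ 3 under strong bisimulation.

Bisimulation quotient by refinement:
  round 0: {{0,1,2,3,4}}
  round 1: {{0},{1,2,4},{3}}
Fixed point at round 2; 3 class(es).
class of 1: {1,2,4}; class of 3: {3}

Answer: NOT BISIMILAR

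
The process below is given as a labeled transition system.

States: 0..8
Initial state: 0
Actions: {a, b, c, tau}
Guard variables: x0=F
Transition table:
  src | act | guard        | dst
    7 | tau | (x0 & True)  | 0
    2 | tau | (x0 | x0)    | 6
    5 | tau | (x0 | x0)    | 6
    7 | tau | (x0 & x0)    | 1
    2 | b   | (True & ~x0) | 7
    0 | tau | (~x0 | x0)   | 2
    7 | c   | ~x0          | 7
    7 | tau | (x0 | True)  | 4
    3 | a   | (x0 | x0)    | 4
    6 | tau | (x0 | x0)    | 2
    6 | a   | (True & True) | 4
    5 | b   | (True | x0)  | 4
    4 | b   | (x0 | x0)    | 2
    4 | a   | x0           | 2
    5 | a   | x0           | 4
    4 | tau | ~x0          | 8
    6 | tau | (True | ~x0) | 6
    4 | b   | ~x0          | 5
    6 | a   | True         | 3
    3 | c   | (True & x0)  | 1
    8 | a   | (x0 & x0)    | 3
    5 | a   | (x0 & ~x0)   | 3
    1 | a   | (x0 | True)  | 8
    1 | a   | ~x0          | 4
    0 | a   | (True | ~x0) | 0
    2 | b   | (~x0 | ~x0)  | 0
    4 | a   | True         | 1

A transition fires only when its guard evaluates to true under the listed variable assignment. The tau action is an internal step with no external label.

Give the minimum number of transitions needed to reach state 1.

Answer: 4

Trace:
Breadth-first toward 1:
  L0 = {0}
  L1 = {2}
  L2 = {7}
  L3 = {4}
  L4 = {1,5,8}
1 enters at depth 4; path tau·b·tau·a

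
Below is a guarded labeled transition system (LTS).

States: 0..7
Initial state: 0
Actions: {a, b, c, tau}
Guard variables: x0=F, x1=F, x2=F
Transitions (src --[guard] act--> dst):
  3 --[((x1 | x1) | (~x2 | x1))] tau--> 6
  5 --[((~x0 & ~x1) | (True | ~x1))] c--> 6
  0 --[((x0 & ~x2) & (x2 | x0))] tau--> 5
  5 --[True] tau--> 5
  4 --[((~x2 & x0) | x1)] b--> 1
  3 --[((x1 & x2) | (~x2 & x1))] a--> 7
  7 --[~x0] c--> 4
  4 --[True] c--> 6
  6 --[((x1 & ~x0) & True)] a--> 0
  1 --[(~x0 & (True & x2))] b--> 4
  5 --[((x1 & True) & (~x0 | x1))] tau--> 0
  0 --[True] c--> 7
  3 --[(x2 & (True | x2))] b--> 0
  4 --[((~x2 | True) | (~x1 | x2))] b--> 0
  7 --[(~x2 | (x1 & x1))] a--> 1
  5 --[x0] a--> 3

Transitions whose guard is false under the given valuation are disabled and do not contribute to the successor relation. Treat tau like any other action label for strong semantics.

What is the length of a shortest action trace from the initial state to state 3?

Answer: UNREACHABLE

Working:
BFS to 3:
  Layer 0: {0}
  Layer 1: {7}
  Layer 2: {1,4}
  Layer 3: {6}
3 never appears.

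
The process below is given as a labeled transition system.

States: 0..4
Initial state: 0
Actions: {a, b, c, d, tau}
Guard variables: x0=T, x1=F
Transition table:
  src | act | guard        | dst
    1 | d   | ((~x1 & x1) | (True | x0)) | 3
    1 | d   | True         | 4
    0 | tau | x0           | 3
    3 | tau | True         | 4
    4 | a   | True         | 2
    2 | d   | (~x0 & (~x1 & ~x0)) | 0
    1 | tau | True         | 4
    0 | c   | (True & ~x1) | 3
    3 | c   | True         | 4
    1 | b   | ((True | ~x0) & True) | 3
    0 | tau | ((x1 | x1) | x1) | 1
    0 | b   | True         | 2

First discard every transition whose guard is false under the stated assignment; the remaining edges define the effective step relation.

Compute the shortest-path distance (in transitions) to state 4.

Layered search for 4:
  depth 0: {0}
  depth 1: {2,3}
  depth 2: {4}
first hit 4 at d=2 via c·c

Answer: 2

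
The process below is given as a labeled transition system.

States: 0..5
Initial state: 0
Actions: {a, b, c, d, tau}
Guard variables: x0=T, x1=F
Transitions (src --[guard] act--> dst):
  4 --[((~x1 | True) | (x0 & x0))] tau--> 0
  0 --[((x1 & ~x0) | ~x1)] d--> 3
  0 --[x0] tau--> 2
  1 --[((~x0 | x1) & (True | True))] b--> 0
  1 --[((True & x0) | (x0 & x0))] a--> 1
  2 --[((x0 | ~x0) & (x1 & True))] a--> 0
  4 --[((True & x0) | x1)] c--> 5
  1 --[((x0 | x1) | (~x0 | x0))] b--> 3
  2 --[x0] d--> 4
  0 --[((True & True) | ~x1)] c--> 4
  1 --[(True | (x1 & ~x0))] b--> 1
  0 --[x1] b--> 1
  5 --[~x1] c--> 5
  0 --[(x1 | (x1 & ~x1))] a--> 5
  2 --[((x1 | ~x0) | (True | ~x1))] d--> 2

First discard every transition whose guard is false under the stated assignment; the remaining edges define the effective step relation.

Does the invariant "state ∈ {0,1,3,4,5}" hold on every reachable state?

Safe = {0,1,3,4,5}
Reachable = {0,2,3,4,5}
  0: safe
  2: outside
  3: safe
  4: safe
  5: safe
witness against invariant: tau → 2

Answer: INVARIANT VIOLATED at state 2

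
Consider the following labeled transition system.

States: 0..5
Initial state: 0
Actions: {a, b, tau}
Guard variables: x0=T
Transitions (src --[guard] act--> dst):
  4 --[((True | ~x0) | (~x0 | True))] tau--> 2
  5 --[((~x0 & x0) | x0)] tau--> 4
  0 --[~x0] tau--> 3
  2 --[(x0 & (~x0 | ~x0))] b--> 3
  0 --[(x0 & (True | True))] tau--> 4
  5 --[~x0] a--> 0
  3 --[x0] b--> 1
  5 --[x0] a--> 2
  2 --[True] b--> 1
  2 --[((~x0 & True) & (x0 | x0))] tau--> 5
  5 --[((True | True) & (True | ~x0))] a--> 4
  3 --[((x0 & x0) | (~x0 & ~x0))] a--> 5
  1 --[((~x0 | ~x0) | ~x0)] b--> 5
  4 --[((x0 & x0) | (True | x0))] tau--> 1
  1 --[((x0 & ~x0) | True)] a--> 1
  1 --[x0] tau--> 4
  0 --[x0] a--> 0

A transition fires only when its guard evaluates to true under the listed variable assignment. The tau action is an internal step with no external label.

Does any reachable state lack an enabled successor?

Reach set: {0,1,2,4}
  0: a→0  tau→4  [deg 2]
  1: a→1  tau→4  [deg 2]
  2: b→1  [deg 1]
  4: tau→1  tau→2  [deg 2]

Answer: DEADLOCK-FREE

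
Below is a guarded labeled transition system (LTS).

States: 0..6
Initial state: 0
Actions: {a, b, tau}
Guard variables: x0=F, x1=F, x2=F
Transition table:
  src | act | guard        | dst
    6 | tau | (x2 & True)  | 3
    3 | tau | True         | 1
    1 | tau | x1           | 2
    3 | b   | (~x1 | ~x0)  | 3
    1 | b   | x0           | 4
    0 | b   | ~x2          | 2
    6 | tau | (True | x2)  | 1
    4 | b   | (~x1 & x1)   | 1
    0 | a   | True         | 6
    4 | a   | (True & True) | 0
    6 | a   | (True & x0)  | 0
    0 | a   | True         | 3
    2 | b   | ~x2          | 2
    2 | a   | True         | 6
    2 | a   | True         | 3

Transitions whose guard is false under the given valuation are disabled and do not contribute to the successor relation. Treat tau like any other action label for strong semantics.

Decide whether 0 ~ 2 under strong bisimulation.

Bisimulation quotient by refinement:
  π0 = {{0,1,2,3,4,5,6}}
  π1 = {{0,2},{1,5},{3},{4},{6}}
stable after 2 split(s): 5 block(s)
[0]={0,2}  [2]={0,2}

Answer: BISIMILAR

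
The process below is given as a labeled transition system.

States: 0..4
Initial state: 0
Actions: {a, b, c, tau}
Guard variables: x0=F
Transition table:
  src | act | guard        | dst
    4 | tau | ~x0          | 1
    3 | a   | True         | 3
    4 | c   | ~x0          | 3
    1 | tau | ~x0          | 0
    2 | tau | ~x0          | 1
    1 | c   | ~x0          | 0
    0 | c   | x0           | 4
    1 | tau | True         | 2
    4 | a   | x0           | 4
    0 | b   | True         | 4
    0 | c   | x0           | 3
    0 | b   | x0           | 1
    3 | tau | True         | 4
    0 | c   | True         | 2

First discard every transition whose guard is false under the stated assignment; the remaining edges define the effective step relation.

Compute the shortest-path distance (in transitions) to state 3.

Breadth-first toward 3:
  Layer 0: {0}
  Layer 1: {2,4}
  Layer 2: {1,3}
first hit 3 at d=2 via b·c

Answer: 2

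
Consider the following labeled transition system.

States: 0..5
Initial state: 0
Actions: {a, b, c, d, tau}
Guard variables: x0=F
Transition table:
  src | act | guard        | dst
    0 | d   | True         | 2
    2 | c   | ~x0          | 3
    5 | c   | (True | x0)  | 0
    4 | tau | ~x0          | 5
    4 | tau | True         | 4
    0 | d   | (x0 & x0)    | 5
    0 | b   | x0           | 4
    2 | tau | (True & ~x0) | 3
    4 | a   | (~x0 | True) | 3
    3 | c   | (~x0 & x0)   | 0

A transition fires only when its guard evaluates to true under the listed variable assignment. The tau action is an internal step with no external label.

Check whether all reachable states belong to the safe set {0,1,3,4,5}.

Safe = {0,1,3,4,5}
Reachable = {0,2,3}
  0: ✓
  2: outside
  3: ✓
counterexample path to 2: d

Answer: INVARIANT VIOLATED at state 2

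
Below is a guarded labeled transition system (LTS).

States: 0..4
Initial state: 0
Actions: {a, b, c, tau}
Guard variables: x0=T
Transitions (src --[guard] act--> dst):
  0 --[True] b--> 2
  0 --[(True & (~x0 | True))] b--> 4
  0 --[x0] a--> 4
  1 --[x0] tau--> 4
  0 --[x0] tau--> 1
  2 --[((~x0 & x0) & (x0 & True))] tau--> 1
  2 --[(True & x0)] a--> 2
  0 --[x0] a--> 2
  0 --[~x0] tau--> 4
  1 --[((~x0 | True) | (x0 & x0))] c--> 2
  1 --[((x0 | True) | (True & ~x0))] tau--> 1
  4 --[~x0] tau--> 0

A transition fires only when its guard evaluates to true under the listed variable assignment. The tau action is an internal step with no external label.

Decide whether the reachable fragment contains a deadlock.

Reachable = {0,1,2,4}
  0: a→2  a→4  b→2  b→4  tau→1  [5 exit(s)]
  1: c→2  tau→1  tau→4  [3 exit(s)]
  2: a→2  [1 exit(s)]
  4: ∅  [deadlock]
Path to 4: b

Answer: DEADLOCK at state 4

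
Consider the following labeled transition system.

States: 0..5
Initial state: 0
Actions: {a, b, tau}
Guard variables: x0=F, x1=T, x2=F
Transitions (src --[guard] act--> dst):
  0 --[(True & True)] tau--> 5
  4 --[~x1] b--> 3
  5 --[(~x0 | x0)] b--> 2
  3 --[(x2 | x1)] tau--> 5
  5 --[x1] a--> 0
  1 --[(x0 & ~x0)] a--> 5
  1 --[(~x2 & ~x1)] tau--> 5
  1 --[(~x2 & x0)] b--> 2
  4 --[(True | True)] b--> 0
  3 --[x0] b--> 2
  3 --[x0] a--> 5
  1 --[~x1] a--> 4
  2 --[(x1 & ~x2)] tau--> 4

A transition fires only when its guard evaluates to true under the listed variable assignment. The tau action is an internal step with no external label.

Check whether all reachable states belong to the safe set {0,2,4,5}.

Answer: INVARIANT HOLDS

Working:
Allowed set {0,2,4,5}
Reachable = {0,2,4,5}
  0: safe
  2: safe
  4: safe
  5: safe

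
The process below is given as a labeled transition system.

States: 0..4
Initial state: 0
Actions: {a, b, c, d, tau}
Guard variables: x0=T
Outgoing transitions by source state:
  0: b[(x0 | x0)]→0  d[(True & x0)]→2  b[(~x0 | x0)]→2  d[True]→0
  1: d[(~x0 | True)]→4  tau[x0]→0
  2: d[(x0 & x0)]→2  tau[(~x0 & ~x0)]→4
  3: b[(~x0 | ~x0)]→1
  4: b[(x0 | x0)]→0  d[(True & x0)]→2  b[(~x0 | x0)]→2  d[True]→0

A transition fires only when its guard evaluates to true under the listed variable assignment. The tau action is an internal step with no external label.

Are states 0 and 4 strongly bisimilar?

Answer: BISIMILAR

Working:
Refine partition for ~:
  P[0] = {{0,1,2,3,4}}
  P[1] = {{0,4},{1},{2},{3}}
4 equivalence class(es) (converged in 2)
[0]={0,4}  [4]={0,4}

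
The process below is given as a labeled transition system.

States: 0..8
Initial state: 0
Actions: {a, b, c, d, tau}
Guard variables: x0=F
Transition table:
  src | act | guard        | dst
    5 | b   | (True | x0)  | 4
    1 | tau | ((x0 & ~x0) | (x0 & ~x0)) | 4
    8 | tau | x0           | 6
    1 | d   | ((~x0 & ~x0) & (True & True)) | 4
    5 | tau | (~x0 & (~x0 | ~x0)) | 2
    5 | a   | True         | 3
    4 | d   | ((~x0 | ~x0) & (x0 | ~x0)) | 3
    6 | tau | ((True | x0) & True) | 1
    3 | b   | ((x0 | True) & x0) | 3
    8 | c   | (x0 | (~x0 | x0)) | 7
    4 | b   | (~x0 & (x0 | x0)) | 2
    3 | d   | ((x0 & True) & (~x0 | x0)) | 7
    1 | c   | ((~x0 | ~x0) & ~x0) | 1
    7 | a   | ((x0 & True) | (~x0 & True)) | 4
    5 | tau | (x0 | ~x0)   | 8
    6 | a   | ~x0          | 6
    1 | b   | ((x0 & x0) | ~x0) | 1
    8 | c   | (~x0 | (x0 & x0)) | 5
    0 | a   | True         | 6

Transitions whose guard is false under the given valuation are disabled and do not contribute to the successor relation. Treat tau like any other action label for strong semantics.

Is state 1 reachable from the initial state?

Answer: REACHABLE

Trace:
Guard filter leaves 14 enabled edge(s).
L0 = {0}
L1 = {6}  cumulative {0,6}
L2 = {1}  cumulative {0,1,6}
L3 = {4}  cumulative {0,1,4,6}
L4 = {3}  cumulative {0,1,3,4,6}
Reachable = {0,1,3,4,6}
witness 1: a·tau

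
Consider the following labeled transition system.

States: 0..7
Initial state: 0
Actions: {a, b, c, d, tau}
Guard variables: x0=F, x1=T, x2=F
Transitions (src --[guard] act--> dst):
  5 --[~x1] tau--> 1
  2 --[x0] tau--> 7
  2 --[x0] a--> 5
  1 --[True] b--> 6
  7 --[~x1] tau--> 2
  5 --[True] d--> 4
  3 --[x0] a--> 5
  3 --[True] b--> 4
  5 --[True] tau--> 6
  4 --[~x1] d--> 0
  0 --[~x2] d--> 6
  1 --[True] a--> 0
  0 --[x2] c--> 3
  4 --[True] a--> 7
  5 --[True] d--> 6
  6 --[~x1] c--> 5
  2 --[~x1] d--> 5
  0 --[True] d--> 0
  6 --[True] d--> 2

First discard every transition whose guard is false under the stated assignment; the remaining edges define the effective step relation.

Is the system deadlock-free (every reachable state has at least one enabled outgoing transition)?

Answer: DEADLOCK at state 2

Working:
Reachable = {0,2,6}
  0: d→0  d→6  [2 out]
  2: ∅  [STUCK]
  6: d→2  [1 out]
witness 2: d·d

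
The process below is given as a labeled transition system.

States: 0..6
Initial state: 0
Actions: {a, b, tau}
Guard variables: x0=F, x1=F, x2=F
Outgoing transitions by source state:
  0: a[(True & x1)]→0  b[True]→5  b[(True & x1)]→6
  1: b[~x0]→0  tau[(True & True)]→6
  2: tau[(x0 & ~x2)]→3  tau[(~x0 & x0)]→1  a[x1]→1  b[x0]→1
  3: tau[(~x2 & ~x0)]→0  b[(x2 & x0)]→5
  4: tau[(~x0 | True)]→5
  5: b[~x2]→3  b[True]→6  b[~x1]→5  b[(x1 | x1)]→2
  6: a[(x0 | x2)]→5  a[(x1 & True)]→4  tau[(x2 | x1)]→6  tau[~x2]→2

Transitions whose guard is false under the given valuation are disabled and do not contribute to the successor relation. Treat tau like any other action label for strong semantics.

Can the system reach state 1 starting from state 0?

After dropping false guards: 9 live edges.
Layer 0: {0}
Layer 1: {5}  now seen {0,5}
Layer 2: {3,6}  now seen {0,3,5,6}
Layer 3: {2}  now seen {0,2,3,5,6}
Reachable = {0,2,3,5,6}

Answer: UNREACHABLE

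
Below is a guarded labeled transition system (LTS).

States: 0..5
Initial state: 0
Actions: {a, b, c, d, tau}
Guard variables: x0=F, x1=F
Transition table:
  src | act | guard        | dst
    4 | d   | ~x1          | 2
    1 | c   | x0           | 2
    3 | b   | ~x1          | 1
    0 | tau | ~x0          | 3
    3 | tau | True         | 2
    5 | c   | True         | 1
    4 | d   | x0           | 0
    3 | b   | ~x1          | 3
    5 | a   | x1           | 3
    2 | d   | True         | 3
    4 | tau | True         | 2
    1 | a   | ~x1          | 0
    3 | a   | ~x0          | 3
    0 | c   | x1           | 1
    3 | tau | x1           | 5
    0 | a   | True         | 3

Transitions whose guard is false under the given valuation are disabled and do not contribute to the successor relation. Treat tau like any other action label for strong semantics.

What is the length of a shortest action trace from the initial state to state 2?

Layered search for 2:
  L0 = {0}
  L1 = {3}
  L2 = {1,2}
first hit 2 at d=2 via a·tau

Answer: 2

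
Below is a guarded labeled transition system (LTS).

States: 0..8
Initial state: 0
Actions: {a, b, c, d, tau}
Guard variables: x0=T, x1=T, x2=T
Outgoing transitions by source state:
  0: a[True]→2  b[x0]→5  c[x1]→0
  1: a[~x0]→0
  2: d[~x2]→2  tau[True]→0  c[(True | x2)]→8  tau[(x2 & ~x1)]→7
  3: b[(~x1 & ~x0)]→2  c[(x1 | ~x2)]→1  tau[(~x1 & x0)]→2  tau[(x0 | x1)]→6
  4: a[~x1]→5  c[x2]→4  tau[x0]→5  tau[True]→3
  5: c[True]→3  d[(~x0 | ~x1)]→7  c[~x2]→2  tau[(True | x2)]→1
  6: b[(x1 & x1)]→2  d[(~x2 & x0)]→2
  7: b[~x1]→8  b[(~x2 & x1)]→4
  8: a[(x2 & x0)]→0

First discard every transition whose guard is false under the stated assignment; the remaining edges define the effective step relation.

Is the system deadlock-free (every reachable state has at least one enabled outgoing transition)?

R = {0,1,2,3,5,6,8}
  0: a→2  b→5  c→0  [3 exit(s)]
  1: ∅  [STUCK]
  2: c→8  tau→0  [2 exit(s)]
  3: c→1  tau→6  [2 exit(s)]
  5: c→3  tau→1  [2 exit(s)]
  6: b→2  [1 exit(s)]
  8: a→0  [1 exit(s)]
trace reaching 1: b·tau

Answer: DEADLOCK at state 1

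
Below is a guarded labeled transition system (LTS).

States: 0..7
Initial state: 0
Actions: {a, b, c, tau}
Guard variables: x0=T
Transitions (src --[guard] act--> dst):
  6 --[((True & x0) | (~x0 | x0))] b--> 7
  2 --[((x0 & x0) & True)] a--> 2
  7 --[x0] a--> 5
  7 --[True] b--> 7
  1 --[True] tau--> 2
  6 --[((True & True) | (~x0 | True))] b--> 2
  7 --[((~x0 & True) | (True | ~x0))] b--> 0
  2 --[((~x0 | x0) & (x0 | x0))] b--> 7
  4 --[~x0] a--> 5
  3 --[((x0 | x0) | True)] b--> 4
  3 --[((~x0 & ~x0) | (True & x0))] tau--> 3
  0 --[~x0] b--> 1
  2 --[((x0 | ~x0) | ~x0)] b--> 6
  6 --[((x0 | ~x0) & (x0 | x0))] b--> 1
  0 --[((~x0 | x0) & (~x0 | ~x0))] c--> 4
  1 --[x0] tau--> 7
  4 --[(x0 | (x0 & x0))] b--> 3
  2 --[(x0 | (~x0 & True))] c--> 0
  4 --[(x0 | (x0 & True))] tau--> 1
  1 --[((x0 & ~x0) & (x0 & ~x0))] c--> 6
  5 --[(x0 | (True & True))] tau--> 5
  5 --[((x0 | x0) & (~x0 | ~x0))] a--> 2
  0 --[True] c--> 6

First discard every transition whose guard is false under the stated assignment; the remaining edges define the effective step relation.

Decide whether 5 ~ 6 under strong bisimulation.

Answer: NOT BISIMILAR

Working:
Refine partition for ~:
  π0 = {{0,1,2,3,4,5,6,7}}
  π1 = {{0},{1,5},{2},{3,4},{6},{7}}
  π2 = {{0},{1},{2},{3},{4},{5},{6},{7}}
Fixed point at round 3; 8 class(es).
5∈{5}, 6∈{6}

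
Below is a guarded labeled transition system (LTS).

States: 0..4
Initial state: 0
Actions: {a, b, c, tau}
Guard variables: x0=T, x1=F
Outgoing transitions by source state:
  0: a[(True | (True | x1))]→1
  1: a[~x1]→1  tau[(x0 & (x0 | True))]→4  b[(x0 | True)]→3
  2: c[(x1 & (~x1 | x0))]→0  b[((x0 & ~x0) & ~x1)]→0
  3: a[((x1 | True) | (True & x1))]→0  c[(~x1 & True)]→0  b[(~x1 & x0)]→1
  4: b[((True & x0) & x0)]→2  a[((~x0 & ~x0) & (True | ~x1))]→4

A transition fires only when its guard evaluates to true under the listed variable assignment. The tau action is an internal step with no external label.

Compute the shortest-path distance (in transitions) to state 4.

Breadth-first toward 4:
  Layer 0: {0}
  Layer 1: {1}
  Layer 2: {3,4}
depth(4)=2, e.g. a·tau

Answer: 2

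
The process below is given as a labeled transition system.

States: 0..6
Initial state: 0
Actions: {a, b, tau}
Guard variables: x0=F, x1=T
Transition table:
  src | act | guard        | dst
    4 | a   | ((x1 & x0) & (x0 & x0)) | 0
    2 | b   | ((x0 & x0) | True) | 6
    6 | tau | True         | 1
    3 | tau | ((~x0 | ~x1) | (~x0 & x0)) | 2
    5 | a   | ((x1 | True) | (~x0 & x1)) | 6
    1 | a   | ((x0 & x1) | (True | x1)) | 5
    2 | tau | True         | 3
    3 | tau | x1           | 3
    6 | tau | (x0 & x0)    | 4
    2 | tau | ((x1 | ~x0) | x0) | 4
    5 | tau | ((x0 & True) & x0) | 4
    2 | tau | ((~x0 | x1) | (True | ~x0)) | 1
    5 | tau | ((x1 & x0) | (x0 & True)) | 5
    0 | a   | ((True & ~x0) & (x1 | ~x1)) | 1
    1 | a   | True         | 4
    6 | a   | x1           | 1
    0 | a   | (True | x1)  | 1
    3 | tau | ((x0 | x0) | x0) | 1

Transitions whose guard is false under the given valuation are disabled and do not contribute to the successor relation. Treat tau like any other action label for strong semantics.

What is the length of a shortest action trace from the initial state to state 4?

Breadth-first toward 4:
  depth 0: {0}
  depth 1: {1}
  depth 2: {4,5}
4 enters at depth 2; path a·a

Answer: 2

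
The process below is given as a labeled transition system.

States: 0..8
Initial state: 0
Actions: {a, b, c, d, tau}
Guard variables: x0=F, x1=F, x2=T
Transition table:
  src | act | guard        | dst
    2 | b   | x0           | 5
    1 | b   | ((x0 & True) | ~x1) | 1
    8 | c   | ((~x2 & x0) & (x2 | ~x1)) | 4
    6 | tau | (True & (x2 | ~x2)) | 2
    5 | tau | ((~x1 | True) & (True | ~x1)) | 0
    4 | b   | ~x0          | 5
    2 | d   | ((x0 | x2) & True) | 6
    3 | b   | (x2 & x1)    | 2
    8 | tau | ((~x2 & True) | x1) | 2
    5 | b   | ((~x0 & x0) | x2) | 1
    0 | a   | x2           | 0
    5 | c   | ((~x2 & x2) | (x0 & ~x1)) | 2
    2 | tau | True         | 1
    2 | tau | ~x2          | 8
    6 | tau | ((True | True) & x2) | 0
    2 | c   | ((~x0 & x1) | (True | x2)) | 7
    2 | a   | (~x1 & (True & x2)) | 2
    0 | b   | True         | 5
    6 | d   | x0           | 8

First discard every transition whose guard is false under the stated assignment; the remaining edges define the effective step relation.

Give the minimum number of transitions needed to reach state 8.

Answer: UNREACHABLE

Working:
BFS to 8:
  L0 = {0}
  L1 = {5}
  L2 = {1}
8 never appears.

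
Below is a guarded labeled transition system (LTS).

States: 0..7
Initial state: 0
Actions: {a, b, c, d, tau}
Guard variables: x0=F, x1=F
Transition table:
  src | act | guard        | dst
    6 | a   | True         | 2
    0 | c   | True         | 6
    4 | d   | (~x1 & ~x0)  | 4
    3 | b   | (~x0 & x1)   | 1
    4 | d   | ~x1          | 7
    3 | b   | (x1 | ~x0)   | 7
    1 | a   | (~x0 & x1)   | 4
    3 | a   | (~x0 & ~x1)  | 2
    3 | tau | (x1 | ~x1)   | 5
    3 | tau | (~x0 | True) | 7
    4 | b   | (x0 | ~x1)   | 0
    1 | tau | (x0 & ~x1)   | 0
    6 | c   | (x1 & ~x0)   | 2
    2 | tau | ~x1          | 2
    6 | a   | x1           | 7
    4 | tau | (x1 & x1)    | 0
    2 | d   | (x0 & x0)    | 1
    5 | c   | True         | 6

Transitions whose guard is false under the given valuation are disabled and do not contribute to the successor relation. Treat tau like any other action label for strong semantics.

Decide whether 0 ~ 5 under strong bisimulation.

Compute ~ classes (split until stable):
  round 0: {{0,1,2,3,4,5,6,7}}
  round 1: {{0,5},{1,7},{2},{3},{4},{6}}
Fixed point at round 2; 6 class(es).
0∈{0,5}, 5∈{0,5}

Answer: BISIMILAR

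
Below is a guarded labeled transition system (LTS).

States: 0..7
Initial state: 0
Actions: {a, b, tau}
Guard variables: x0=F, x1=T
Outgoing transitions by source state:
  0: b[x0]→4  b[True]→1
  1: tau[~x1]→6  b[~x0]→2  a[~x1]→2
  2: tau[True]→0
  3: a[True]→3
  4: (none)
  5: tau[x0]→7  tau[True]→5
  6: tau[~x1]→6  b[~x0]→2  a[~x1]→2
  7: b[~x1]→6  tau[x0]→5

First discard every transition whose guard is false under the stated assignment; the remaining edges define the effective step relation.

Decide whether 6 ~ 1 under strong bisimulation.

Bisimulation quotient by refinement:
  round 0: {{0,1,2,3,4,5,6,7}}
  round 1: {{0,1,6},{2,5},{3},{4,7}}
  round 2: {{0},{1,6},{2},{3},{4,7},{5}}
6 equivalence class(es) (converged in 3)
6∈{1,6}, 1∈{1,6}

Answer: BISIMILAR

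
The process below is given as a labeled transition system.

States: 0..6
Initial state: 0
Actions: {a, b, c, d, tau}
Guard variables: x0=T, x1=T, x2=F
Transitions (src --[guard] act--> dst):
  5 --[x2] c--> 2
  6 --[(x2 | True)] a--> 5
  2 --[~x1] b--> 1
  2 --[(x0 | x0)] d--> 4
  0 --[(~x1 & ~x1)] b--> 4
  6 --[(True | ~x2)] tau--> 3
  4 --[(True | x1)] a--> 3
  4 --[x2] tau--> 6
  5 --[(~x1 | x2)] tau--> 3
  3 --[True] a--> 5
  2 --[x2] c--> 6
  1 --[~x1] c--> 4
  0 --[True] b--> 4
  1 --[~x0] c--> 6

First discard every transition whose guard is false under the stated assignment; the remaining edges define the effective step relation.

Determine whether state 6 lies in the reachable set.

After dropping false guards: 6 live edges.
L0 = {0}
L1 = {4}  total {0,4}
L2 = {3}  total {0,3,4}
L3 = {5}  total {0,3,4,5}
R = {0,3,4,5}

Answer: UNREACHABLE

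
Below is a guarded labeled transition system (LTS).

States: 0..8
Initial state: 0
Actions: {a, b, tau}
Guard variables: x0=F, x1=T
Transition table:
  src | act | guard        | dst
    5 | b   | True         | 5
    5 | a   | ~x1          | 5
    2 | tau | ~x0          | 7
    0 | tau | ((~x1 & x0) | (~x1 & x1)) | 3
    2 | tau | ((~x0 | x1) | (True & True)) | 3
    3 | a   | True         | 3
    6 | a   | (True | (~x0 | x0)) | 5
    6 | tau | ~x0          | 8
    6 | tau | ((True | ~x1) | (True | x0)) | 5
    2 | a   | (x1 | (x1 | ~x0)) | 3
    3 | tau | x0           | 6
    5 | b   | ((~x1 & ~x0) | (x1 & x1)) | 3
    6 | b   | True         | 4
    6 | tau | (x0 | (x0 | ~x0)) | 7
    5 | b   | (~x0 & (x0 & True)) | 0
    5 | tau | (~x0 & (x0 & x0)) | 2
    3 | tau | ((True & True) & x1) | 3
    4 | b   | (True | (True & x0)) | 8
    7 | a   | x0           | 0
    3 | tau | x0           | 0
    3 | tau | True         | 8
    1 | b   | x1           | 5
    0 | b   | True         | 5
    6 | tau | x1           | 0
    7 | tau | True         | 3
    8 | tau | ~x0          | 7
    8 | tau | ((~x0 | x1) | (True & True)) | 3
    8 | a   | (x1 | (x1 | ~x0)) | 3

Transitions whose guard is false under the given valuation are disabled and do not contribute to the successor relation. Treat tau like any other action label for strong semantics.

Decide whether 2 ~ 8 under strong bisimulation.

Answer: BISIMILAR

Analysis:
Bisimulation quotient by refinement:
  round 0: {{0,1,2,3,4,5,6,7,8}}
  round 1: {{0,1,4,5},{2,3,8},{6},{7}}
  round 2: {{0,1},{2,8},{3},{4},{5},{6},{7}}
7 equivalence class(es) (converged in 3)
2∈{2,8}, 8∈{2,8}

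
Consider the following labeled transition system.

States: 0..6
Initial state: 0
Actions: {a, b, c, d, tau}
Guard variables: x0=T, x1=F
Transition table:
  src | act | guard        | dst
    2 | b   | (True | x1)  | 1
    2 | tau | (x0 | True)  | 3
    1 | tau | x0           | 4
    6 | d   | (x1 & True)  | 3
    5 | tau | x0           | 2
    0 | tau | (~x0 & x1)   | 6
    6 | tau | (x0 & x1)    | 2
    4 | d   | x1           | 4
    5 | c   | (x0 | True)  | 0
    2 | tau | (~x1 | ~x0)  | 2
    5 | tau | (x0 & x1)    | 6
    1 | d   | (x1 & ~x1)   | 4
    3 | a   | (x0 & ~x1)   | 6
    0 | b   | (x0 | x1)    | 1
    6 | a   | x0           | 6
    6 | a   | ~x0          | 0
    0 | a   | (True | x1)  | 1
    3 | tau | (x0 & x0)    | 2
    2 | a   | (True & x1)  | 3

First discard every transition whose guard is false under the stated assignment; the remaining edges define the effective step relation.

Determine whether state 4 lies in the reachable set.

Guard filter leaves 11 enabled edge(s).
Layer 0: {0}
Layer 1: {1}  total {0,1}
Layer 2: {4}  total {0,1,4}
R = {0,1,4}
witness 4: b·tau

Answer: REACHABLE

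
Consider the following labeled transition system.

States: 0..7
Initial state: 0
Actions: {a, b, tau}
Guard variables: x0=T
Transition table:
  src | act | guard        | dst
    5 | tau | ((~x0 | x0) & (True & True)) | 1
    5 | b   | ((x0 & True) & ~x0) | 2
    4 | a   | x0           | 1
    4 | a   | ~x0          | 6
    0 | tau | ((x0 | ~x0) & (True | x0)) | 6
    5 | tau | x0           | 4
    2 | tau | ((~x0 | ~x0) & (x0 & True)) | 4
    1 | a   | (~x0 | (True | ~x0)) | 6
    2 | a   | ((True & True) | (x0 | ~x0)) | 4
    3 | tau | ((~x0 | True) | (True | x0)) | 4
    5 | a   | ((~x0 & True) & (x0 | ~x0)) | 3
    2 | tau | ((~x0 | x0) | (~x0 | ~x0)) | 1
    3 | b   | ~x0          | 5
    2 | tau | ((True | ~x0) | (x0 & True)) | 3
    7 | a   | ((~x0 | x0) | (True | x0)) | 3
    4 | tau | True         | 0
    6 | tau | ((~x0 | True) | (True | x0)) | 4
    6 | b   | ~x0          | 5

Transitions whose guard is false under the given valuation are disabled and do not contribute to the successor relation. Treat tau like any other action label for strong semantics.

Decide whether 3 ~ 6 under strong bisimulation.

Compute ~ classes (split until stable):
  π0 = {{0,1,2,3,4,5,6,7}}
  π1 = {{0,3,5,6},{1,7},{2,4}}
  π2 = {{0},{1,7},{2},{3,6},{4},{5}}
Fixed point at round 3; 6 class(es).
class of 3: {3,6}; class of 6: {3,6}

Answer: BISIMILAR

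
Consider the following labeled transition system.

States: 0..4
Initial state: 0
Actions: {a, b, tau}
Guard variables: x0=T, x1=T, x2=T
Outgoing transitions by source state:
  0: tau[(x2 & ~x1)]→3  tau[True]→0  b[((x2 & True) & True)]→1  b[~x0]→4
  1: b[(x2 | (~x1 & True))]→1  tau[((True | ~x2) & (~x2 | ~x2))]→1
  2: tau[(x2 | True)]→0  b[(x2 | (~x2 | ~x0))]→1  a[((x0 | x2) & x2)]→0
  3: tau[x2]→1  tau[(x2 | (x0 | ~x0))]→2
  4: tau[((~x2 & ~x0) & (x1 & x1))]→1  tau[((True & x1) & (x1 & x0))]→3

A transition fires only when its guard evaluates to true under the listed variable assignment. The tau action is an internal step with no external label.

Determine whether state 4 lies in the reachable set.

Guard filter leaves 9 enabled edge(s).
L0 = {0}
L1 = {1}  now seen {0,1}
R = {0,1}

Answer: UNREACHABLE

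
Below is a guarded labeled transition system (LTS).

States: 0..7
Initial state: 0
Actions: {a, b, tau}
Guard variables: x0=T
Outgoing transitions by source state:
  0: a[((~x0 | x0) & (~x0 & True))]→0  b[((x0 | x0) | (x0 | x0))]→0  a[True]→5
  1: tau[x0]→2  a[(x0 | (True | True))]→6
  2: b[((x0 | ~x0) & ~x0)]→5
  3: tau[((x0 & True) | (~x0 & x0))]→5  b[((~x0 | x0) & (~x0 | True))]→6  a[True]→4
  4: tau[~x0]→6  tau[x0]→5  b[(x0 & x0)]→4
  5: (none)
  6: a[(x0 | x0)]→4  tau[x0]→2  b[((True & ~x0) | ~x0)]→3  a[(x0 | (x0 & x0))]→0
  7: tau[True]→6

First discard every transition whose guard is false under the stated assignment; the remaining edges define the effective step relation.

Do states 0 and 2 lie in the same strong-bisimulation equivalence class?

Answer: NOT BISIMILAR

Analysis:
Bisimulation quotient by refinement:
  π0 = {{0,1,2,3,4,5,6,7}}
  π1 = {{0},{1,6},{2,5},{3},{4},{7}}
  π2 = {{0},{1},{2,5},{3},{4},{6},{7}}
stable after 3 split(s): 7 block(s)
class of 0: {0}; class of 2: {2,5}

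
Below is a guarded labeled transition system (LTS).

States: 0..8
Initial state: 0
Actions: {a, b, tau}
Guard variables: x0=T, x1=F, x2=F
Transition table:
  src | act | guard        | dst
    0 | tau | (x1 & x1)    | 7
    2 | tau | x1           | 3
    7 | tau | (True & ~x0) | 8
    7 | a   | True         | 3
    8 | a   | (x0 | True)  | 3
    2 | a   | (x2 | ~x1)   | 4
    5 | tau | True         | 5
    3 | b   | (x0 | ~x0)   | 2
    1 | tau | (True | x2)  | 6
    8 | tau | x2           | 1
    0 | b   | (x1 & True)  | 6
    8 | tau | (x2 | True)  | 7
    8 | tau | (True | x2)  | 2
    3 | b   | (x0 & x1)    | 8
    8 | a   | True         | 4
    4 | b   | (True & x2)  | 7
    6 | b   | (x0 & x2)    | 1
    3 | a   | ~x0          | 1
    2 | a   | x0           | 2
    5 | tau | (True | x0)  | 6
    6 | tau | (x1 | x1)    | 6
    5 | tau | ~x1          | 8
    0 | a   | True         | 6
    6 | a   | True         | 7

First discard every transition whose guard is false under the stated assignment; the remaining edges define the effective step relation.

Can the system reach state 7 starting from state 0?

Answer: REACHABLE

Analysis:
14 transition(s) survive guard evaluation.
depth 0: {0}
depth 1: {6}  total {0,6}
depth 2: {7}  total {0,6,7}
depth 3: {3}  total {0,3,6,7}
depth 4: {2}  total {0,2,3,6,7}
depth 5: {4}  total {0,2,3,4,6,7}
Reach set: {0,2,3,4,6,7}
trace reaching 7: a·a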